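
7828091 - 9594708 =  - 1766617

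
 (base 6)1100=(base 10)252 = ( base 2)11111100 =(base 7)510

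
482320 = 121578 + 360742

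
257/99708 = 257/99708  =  0.00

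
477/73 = 6+39/73 = 6.53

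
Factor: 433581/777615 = 144527/259205  =  5^( - 1)*47^ ( - 1 )*113^1*1103^( - 1)*1279^1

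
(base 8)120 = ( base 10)80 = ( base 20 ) 40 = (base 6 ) 212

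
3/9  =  1/3 = 0.33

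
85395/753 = 28465/251 = 113.41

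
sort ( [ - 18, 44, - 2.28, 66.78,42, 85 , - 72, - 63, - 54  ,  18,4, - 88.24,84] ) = [ - 88.24, - 72,  -  63,  -  54, - 18, - 2.28, 4, 18,42, 44,66.78  ,  84,85]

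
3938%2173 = 1765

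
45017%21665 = 1687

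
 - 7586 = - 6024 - 1562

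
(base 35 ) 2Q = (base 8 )140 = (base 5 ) 341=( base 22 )48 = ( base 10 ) 96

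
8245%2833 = 2579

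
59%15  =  14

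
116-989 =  - 873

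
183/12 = 61/4  =  15.25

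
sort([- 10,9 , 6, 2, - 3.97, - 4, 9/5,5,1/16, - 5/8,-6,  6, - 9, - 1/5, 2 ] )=[-10, - 9, - 6,  -  4, - 3.97, - 5/8, - 1/5, 1/16, 9/5,2, 2 , 5 , 6,6,9 ] 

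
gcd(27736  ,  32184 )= 8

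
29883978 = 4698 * 6361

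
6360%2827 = 706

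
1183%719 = 464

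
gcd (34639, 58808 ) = 1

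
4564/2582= 2282/1291 = 1.77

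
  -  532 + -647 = -1179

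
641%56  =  25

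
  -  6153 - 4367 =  - 10520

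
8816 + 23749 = 32565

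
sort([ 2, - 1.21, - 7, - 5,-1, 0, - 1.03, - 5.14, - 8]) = [ - 8, - 7 , - 5.14,-5, - 1.21, - 1.03, - 1,0,2]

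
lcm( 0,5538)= 0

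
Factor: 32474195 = 5^1*13^2 * 38431^1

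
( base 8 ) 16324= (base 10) 7380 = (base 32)76K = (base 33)6PL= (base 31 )7L2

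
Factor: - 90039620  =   - 2^2*5^1 * 11^1*409271^1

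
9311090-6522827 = 2788263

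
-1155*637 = -735735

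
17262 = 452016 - 434754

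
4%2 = 0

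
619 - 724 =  - 105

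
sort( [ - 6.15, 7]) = [ - 6.15,7] 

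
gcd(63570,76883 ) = 1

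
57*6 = 342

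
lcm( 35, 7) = 35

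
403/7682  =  403/7682= 0.05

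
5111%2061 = 989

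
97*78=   7566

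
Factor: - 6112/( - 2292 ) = 2^3 * 3^( - 1) = 8/3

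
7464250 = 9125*818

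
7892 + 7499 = 15391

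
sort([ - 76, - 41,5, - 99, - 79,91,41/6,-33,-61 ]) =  [  -  99,-79, - 76, - 61, -41  , - 33,5,41/6,91] 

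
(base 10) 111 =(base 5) 421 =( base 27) 43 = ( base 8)157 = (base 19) 5G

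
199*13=2587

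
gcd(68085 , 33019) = 89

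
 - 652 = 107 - 759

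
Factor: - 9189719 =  - 7^1* 11^1*23^1 * 5189^1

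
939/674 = 1 + 265/674 = 1.39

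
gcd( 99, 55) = 11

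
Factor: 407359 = 407359^1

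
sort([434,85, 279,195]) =[ 85, 195,279,434]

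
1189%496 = 197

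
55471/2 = 55471/2 = 27735.50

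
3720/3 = 1240 = 1240.00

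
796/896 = 199/224 = 0.89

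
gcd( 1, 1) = 1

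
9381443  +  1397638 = 10779081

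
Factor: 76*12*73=66576 = 2^4*3^1*19^1*73^1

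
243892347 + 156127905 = 400020252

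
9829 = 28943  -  19114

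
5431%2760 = 2671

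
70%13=5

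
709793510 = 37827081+671966429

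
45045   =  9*5005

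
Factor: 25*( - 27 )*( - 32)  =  21600 = 2^5*3^3*5^2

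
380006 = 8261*46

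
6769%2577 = 1615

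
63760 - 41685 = 22075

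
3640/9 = 404 + 4/9 = 404.44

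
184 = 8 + 176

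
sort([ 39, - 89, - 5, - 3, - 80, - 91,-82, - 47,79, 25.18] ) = [-91,-89,- 82, - 80, - 47 , - 5, -3, 25.18,39, 79] 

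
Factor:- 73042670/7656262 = -5^1*37^( - 1 )*71^1*157^( - 1 )*659^( - 1)*102877^1  =  - 36521335/3828131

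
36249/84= 431 + 15/28 = 431.54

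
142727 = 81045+61682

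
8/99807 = 8/99807 = 0.00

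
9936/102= 1656/17 = 97.41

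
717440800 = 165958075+551482725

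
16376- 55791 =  - 39415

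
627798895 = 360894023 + 266904872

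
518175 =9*57575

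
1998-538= 1460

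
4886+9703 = 14589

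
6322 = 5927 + 395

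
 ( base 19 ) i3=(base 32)AP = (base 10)345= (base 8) 531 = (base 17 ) 135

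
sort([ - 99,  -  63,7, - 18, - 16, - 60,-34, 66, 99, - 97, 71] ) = [ - 99, - 97, - 63, - 60, - 34, - 18 , - 16 , 7,66, 71, 99] 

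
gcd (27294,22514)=2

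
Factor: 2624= 2^6* 41^1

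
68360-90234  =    -  21874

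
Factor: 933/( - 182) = - 2^ (-1)*3^1*7^( - 1)*13^( - 1)*311^1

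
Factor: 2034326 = 2^1*7^1*331^1*439^1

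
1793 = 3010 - 1217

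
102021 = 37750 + 64271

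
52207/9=52207/9 = 5800.78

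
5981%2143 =1695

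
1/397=1/397 = 0.00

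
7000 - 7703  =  -703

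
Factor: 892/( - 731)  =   - 2^2*17^( - 1 )*43^( - 1 )*223^1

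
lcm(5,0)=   0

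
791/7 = 113=113.00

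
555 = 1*555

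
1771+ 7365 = 9136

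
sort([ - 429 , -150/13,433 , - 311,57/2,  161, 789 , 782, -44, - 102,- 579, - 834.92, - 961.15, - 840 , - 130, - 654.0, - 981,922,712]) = [ - 981,-961.15,-840, - 834.92, - 654.0,- 579 , -429,  -  311,-130,-102, - 44, -150/13,57/2,161 , 433,712,  782, 789 , 922]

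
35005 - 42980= - 7975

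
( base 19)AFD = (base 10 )3908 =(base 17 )D8F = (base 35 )36n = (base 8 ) 7504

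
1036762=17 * 60986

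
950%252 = 194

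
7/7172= 7/7172 = 0.00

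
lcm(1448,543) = 4344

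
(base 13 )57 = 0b1001000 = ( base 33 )26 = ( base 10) 72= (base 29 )2E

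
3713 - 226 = 3487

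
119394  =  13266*9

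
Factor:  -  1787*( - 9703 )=17339261 = 31^1 * 313^1 * 1787^1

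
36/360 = 1/10= 0.10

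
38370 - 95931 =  - 57561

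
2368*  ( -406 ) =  -961408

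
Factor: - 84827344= - 2^4*7^1* 757387^1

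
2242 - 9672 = - 7430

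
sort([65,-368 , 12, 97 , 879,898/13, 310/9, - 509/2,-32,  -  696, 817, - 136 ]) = [  -  696,  -  368, - 509/2, - 136,  -  32, 12,310/9,65, 898/13,  97,817 , 879]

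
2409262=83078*29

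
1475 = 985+490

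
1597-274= 1323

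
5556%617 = 3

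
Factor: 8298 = 2^1*3^2*461^1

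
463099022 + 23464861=486563883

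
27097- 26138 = 959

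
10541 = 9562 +979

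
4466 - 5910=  - 1444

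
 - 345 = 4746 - 5091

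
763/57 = 763/57  =  13.39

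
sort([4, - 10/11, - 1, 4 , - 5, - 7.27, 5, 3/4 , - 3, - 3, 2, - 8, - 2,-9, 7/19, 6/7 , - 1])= [-9, - 8, - 7.27,-5, - 3,- 3, - 2 , - 1, - 1,-10/11,7/19,  3/4, 6/7,2, 4, 4,  5]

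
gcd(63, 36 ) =9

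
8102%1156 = 10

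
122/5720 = 61/2860 = 0.02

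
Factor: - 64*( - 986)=63104= 2^7*17^1 * 29^1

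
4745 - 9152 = - 4407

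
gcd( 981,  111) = 3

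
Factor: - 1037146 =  - 2^1*11^1*47143^1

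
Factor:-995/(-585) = 199/117 =3^(  -  2)*13^( - 1)*199^1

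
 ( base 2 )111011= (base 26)27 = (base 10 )59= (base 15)3E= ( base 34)1p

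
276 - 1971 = - 1695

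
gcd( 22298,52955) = 1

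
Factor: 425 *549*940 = 219325500=2^2*3^2*5^3*17^1*47^1*61^1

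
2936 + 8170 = 11106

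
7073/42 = 168+17/42=168.40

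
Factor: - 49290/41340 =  - 2^( - 1)*13^( - 1)*31^1 = - 31/26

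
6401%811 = 724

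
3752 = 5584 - 1832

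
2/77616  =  1/38808 = 0.00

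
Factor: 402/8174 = 3/61=3^1*61^( - 1)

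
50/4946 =25/2473=0.01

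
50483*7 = 353381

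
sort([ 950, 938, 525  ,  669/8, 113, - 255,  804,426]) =[- 255, 669/8, 113,426, 525, 804, 938,950 ] 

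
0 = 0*836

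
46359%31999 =14360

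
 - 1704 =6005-7709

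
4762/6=793 + 2/3 =793.67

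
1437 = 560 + 877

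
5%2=1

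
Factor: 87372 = 2^2*3^3*809^1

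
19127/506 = 37  +  405/506 =37.80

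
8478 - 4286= 4192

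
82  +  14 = 96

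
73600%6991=3690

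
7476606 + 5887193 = 13363799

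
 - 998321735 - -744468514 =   -  253853221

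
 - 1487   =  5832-7319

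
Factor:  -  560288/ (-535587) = 2^5*3^(-1)*13^( - 1)* 31^(-1)*443^(  -  1)*17509^1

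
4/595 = 4/595 = 0.01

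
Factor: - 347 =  - 347^1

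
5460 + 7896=13356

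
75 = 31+44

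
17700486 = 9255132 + 8445354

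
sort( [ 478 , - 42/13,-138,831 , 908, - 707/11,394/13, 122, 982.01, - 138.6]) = [ - 138.6, - 138, -707/11, - 42/13 , 394/13, 122,478,831, 908,  982.01]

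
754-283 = 471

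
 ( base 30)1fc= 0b10101010010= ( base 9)1773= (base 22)2hk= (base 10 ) 1362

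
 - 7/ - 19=7/19=0.37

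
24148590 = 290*83271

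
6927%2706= 1515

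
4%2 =0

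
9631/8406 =9631/8406= 1.15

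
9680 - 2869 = 6811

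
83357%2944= 925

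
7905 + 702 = 8607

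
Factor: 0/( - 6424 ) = 0 = 0^1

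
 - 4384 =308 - 4692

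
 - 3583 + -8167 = -11750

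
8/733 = 8/733 = 0.01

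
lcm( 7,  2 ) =14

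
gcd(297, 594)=297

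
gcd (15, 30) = 15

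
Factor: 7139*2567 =18325813 = 11^2*17^1*59^1*151^1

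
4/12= 1/3= 0.33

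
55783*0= 0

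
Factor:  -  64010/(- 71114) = 5^1*31^( - 2 )*173^1= 865/961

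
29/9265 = 29/9265 = 0.00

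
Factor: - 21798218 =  - 2^1*13^1 * 838393^1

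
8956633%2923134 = 187231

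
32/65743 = 32/65743 = 0.00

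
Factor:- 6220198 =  - 2^1 * 17^1*113^1 * 1619^1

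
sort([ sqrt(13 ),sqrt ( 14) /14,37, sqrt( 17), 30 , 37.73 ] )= [ sqrt(14) /14,sqrt (13) , sqrt( 17), 30, 37,37.73]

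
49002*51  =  2499102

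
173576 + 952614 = 1126190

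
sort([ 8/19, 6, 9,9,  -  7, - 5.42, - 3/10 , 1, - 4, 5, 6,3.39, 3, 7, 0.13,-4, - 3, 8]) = [ - 7, - 5.42, - 4, - 4, - 3, - 3/10, 0.13, 8/19,1,3, 3.39, 5,  6 , 6, 7, 8  ,  9, 9]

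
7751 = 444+7307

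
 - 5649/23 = -5649/23 = - 245.61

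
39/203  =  39/203 = 0.19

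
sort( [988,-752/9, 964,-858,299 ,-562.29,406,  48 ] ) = [ - 858,-562.29,  -  752/9  ,  48, 299 , 406, 964 , 988]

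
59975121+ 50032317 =110007438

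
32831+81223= 114054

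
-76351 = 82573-158924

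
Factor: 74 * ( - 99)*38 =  - 278388= -  2^2*3^2*11^1 * 19^1*37^1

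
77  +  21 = 98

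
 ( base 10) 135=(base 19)72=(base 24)5F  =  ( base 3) 12000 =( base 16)87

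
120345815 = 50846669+69499146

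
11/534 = 11/534 =0.02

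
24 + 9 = 33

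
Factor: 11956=2^2*7^2*61^1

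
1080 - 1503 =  - 423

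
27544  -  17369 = 10175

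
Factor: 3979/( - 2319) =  - 3^( - 1)*23^1*173^1*773^( - 1 )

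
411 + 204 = 615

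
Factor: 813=3^1*271^1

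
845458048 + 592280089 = 1437738137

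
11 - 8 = 3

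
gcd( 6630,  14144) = 442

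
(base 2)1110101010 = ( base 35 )qs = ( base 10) 938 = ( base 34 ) rk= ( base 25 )1CD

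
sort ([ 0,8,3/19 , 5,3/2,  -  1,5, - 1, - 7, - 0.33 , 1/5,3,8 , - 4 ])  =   [ - 7, - 4,  -  1, - 1, - 0.33, 0, 3/19, 1/5,3/2,  3 , 5 , 5, 8, 8]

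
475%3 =1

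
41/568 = 41/568=0.07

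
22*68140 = 1499080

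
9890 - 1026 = 8864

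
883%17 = 16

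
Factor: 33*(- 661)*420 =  - 9161460  =  -  2^2 * 3^2*5^1 *7^1*11^1*661^1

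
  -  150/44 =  - 4+ 13/22 = - 3.41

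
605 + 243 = 848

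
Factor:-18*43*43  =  -2^1 *3^2*43^2 =- 33282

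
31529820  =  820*38451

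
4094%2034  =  26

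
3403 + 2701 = 6104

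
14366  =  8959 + 5407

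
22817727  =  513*44479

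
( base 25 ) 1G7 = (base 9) 1366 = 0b10000001000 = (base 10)1032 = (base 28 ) 18o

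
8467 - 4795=3672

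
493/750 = 493/750 = 0.66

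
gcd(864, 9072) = 432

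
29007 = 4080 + 24927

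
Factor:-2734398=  - 2^1*3^4*16879^1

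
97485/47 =2074 + 7/47 = 2074.15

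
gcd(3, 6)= 3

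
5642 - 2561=3081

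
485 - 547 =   -  62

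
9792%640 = 192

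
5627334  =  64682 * 87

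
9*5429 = 48861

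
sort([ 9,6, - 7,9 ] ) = [ - 7, 6,9,9 ] 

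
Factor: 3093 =3^1*1031^1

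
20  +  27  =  47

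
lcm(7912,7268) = 625048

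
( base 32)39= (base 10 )105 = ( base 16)69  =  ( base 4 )1221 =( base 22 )4H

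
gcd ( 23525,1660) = 5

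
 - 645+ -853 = -1498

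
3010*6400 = 19264000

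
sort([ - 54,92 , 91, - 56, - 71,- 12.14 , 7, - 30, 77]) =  [ - 71, - 56, - 54, - 30, - 12.14,  7  ,  77, 91, 92 ] 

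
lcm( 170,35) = 1190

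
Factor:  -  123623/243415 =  - 5^( - 1 )*89^( - 1 )*181^1*547^ ( - 1)*683^1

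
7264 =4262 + 3002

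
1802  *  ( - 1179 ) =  - 2124558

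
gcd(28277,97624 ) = 1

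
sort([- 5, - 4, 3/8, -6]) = [ - 6, - 5, - 4,3/8]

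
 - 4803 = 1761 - 6564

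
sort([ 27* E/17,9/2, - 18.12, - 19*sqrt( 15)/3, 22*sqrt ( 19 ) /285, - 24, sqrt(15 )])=[ - 19 * sqrt( 15)/3, - 24, - 18.12, 22 * sqrt(19 )/285, sqrt( 15 ), 27*E/17, 9/2 ] 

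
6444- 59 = 6385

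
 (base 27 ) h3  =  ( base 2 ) 111001110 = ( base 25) IC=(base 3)122010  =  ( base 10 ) 462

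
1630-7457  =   - 5827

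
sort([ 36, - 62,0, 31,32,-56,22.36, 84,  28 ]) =[-62, - 56,0 , 22.36,28, 31,32,36,84 ] 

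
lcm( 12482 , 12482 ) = 12482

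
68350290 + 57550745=125901035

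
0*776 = 0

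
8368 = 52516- 44148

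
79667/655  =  121 + 412/655 = 121.63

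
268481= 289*929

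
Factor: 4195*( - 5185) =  - 5^2*17^1*61^1*839^1 = - 21751075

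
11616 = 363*32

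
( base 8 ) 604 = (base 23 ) gk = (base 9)471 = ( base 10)388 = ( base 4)12010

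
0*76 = 0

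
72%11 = 6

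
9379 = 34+9345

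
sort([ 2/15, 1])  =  [2/15, 1] 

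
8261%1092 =617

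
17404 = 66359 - 48955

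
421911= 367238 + 54673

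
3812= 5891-2079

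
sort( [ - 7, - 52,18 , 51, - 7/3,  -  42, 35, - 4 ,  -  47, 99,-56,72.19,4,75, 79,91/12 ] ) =[ - 56, - 52 , - 47,-42, - 7, - 4, - 7/3 , 4, 91/12,  18 , 35 , 51,72.19,75,  79 , 99]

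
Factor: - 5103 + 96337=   2^1* 11^2*13^1*29^1=91234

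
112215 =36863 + 75352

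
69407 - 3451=65956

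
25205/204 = 25205/204=123.55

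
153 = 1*153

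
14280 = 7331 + 6949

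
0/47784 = 0 = 0.00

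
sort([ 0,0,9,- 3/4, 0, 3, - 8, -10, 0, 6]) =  [ - 10, - 8,-3/4, 0,0,0 , 0,  3, 6, 9]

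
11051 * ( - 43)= - 475193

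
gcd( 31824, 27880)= 136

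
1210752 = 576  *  2102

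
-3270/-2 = 1635 + 0/1 =1635.00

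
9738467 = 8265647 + 1472820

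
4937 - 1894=3043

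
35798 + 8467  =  44265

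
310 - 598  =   - 288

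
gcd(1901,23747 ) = 1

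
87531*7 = 612717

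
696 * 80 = 55680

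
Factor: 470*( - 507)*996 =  - 2^3 * 3^2*5^1*13^2* 47^1*83^1 = - 237336840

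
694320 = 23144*30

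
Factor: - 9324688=-2^4*582793^1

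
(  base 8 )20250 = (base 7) 33242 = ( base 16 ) 20a8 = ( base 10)8360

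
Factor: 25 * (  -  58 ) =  - 2^1*5^2*29^1 = -  1450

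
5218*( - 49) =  - 255682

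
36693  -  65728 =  - 29035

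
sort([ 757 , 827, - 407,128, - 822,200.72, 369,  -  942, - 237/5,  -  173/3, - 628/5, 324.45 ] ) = [ - 942, - 822, -407, - 628/5, - 173/3 ,  -  237/5,  128,200.72, 324.45,369,757, 827]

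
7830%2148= 1386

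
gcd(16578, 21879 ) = 9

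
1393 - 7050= -5657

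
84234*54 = 4548636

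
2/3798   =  1/1899 = 0.00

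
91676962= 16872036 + 74804926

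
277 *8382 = 2321814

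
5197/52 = 5197/52 = 99.94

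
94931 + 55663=150594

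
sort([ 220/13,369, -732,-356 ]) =[ - 732, - 356,220/13, 369 ] 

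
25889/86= 25889/86 = 301.03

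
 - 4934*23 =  - 113482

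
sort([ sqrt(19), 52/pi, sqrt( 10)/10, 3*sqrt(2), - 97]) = [ - 97,sqrt ( 10 ) /10, 3*sqrt(2 ) , sqrt(19),52/pi] 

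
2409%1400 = 1009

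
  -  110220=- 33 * 3340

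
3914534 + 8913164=12827698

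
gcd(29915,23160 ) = 965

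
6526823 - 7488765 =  - 961942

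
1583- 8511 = - 6928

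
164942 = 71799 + 93143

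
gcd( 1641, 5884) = 1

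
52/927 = 52/927 = 0.06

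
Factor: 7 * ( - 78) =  - 2^1*3^1*7^1*13^1= -546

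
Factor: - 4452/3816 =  - 7/6 = - 2^ ( - 1) * 3^ ( - 1 )* 7^1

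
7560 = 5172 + 2388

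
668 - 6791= - 6123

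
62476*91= 5685316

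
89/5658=89/5658= 0.02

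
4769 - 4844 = - 75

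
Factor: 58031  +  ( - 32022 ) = 26009 = 31^1*839^1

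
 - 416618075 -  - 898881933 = 482263858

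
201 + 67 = 268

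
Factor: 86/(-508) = - 43/254 = -2^( - 1) * 43^1*127^( - 1)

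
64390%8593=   4239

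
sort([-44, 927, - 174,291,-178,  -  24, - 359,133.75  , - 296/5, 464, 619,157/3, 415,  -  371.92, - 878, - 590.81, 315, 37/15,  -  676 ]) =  [-878,-676,-590.81, - 371.92, - 359,- 178,- 174, - 296/5, - 44, - 24,37/15, 157/3,133.75,291  ,  315, 415, 464, 619, 927]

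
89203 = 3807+85396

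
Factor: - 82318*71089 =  - 5851904302 = - 2^1*79^1*521^1*71089^1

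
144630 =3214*45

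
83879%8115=2729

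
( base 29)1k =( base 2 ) 110001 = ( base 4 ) 301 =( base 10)49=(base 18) 2d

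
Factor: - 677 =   -  677^1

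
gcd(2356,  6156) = 76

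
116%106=10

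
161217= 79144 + 82073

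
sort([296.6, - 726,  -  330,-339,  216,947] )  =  [  -  726, -339,  -  330,216, 296.6,  947]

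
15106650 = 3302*4575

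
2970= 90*33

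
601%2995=601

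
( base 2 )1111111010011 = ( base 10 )8147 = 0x1FD3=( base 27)B4K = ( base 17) 1B34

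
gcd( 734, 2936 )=734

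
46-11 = 35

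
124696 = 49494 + 75202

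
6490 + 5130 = 11620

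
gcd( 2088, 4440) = 24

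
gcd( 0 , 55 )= 55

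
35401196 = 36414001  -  1012805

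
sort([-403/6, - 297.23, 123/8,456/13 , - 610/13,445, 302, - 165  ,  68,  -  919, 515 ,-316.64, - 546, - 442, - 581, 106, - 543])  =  [ -919, - 581, - 546,-543,-442, - 316.64, - 297.23,- 165, - 403/6, - 610/13 , 123/8,456/13,68  ,  106,302,445, 515 ] 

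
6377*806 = 5139862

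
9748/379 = 9748/379 = 25.72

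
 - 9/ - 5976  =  1/664= 0.00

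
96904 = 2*48452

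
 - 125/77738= - 125/77738 = - 0.00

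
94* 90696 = 8525424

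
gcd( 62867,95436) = 1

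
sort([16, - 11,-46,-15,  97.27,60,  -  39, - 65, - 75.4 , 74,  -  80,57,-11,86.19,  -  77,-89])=[ - 89, -80, - 77 , -75.4 , - 65,-46, - 39, - 15,-11 , - 11 , 16, 57,60, 74  ,  86.19,  97.27 ]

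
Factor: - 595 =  - 5^1*7^1*17^1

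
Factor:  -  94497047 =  - 389^1*242923^1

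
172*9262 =1593064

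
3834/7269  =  1278/2423 = 0.53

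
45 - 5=40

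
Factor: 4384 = 2^5*137^1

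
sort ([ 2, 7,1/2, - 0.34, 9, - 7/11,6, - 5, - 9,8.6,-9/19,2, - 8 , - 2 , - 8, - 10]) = [  -  10,-9, - 8, - 8, - 5, - 2, - 7/11, - 9/19 , -0.34,1/2, 2,2 , 6, 7 , 8.6, 9]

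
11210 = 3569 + 7641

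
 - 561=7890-8451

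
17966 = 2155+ 15811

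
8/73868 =2/18467 = 0.00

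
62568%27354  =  7860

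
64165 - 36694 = 27471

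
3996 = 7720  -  3724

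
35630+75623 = 111253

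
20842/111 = 187 +85/111 = 187.77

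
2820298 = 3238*871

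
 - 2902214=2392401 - 5294615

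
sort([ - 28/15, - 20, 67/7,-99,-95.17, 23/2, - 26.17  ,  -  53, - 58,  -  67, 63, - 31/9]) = [ - 99, - 95.17 ,  -  67, - 58 , - 53,-26.17 , - 20 , - 31/9, - 28/15, 67/7, 23/2 , 63 ] 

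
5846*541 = 3162686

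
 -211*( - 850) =179350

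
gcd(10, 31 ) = 1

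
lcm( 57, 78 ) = 1482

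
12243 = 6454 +5789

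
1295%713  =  582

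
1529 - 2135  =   - 606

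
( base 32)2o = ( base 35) 2i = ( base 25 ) 3d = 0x58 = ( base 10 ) 88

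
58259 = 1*58259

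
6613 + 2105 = 8718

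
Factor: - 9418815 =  - 3^3*5^1*7^1*9967^1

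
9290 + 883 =10173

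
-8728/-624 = 13 + 77/78 = 13.99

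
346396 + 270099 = 616495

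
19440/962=9720/481 = 20.21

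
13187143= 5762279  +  7424864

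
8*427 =3416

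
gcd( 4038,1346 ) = 1346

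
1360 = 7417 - 6057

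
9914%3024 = 842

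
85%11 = 8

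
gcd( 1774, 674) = 2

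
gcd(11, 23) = 1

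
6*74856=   449136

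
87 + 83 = 170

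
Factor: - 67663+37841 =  - 2^1 * 13^1*31^1*37^1 = - 29822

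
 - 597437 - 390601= - 988038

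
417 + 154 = 571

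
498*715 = 356070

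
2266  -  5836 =  -  3570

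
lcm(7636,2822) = 129812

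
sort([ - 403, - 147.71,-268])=[  -  403, - 268 ,-147.71] 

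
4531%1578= 1375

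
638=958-320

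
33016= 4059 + 28957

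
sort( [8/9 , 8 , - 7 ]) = [ - 7 , 8/9, 8]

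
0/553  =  0 = 0.00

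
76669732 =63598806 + 13070926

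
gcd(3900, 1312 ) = 4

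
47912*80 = 3832960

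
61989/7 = 61989/7 = 8855.57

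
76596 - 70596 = 6000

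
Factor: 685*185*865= 5^3 * 37^1*137^1*173^1 = 109617125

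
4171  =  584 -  - 3587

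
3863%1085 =608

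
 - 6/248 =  - 3/124 = - 0.02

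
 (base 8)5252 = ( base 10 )2730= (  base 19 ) 7AD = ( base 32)2LA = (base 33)2GO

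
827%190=67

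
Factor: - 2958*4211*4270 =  - 2^2*3^1*5^1 * 7^1*17^1*29^1*61^1*4211^1 = - 53187709260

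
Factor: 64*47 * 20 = 2^8*5^1 * 47^1 = 60160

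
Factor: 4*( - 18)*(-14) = 2^4 * 3^2*7^1=1008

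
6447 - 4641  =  1806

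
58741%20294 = 18153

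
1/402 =1/402 =0.00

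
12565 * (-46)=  - 577990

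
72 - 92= -20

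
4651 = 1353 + 3298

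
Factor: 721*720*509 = 2^4*3^2*5^1*7^1*103^1*509^1 = 264232080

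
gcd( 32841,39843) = 9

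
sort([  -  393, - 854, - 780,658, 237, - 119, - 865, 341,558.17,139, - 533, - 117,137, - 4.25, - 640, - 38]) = [ - 865, - 854, - 780,-640,-533, - 393, - 119 , - 117 , - 38, - 4.25,137,139, 237, 341,558.17,  658 ]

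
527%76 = 71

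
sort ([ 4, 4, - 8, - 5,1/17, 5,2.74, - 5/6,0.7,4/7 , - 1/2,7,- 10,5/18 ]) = [-10,-8 ,-5 , - 5/6, - 1/2, 1/17 , 5/18 , 4/7,0.7,  2.74, 4, 4,5 , 7]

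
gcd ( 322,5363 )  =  1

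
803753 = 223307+580446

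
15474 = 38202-22728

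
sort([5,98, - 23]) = [ - 23,5 , 98] 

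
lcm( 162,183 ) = 9882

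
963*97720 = 94104360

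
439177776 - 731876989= - 292699213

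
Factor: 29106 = 2^1*3^3*7^2*11^1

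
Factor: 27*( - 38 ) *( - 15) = 15390 = 2^1*3^4*5^1*19^1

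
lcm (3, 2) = 6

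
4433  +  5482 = 9915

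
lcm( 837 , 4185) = 4185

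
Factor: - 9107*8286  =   -2^1*3^1*7^1*1301^1*1381^1 = -75460602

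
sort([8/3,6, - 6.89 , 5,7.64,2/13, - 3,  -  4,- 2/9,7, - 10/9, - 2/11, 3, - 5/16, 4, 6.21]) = [-6.89,-4, - 3, - 10/9, - 5/16,  -  2/9, - 2/11 , 2/13, 8/3, 3,4, 5, 6 , 6.21, 7,7.64 ] 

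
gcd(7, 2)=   1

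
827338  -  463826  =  363512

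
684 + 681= 1365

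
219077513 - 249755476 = -30677963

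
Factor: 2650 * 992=2628800 = 2^6*5^2*31^1*53^1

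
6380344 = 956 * 6674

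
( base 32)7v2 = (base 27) B58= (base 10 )8162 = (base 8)17742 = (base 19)13BB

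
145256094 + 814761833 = 960017927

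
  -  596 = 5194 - 5790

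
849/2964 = 283/988 = 0.29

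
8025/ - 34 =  - 8025/34 = -236.03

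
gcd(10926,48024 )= 18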